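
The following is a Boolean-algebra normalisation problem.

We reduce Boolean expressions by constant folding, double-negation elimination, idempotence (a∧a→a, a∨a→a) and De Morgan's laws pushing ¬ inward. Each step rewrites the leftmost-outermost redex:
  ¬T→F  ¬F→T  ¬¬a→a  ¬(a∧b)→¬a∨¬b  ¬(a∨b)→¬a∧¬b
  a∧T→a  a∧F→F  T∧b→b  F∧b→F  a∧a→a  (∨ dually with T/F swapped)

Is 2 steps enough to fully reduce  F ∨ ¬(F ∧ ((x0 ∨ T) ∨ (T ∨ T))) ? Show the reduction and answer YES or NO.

Answer: NO — after 2 steps the term is ¬F ∨ ¬((x0 ∨ T) ∨ (T ∨ T)), not yet normal

Working:
  start: F ∨ ¬(F ∧ ((x0 ∨ T) ∨ (T ∨ T)))
  →1  ¬(F ∧ ((x0 ∨ T) ∨ (T ∨ T)))
  →2  ¬F ∨ ¬((x0 ∨ T) ∨ (T ∨ T))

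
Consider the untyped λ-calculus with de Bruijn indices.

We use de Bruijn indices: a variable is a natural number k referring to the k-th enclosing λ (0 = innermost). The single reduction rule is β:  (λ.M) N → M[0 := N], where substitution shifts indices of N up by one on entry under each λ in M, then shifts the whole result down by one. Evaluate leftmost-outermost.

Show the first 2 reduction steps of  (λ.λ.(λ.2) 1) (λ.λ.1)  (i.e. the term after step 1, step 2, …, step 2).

Answer: after 2 steps: λ.λ.λ.1

Derivation:
  start: (λ.λ.(λ.2) 1) (λ.λ.1)
  step 1: λ.(λ.λ.λ.1) (λ.λ.1)
  step 2: λ.λ.λ.1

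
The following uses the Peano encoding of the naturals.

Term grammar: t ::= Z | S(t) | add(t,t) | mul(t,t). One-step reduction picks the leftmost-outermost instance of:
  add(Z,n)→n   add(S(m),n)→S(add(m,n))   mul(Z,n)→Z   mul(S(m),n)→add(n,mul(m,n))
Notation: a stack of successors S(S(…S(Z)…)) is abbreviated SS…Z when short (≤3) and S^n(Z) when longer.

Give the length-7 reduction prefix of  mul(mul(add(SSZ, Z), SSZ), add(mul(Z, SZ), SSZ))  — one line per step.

Answer: after 7 steps: S(add(SZ, mul(add(SZ, mul(add(SZ, Z), SSZ)), add(mul(Z, SZ), SSZ))))

Working:
  start: mul(mul(add(SSZ, Z), SSZ), add(mul(Z, SZ), SSZ))
  →1  mul(mul(S(add(SZ, Z)), SSZ), add(mul(Z, SZ), SSZ))
  →2  mul(add(SSZ, mul(add(SZ, Z), SSZ)), add(mul(Z, SZ), SSZ))
  →3  mul(S(add(SZ, mul(add(SZ, Z), SSZ))), add(mul(Z, SZ), SSZ))
  →4  add(add(mul(Z, SZ), SSZ), mul(add(SZ, mul(add(SZ, Z), SSZ)), add(mul(Z, SZ), SSZ)))
  →5  add(add(Z, SSZ), mul(add(SZ, mul(add(SZ, Z), SSZ)), add(mul(Z, SZ), SSZ)))
  →6  add(SSZ, mul(add(SZ, mul(add(SZ, Z), SSZ)), add(mul(Z, SZ), SSZ)))
  →7  S(add(SZ, mul(add(SZ, mul(add(SZ, Z), SSZ)), add(mul(Z, SZ), SSZ))))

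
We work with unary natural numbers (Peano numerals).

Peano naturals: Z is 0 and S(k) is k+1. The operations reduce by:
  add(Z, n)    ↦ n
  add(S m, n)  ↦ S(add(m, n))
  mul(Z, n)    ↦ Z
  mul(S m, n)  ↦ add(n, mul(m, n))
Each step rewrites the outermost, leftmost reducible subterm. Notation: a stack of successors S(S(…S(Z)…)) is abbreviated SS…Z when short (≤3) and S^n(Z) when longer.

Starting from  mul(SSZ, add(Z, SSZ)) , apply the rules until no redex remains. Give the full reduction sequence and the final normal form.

  start: mul(SSZ, add(Z, SSZ))
  →1  add(add(Z, SSZ), mul(SZ, add(Z, SSZ)))
  →2  add(SSZ, mul(SZ, add(Z, SSZ)))
  →3  S(add(SZ, mul(SZ, add(Z, SSZ))))
  →4  S(S(add(Z, mul(SZ, add(Z, SSZ)))))
  →5  S(S(mul(SZ, add(Z, SSZ))))
  →6  S(S(add(add(Z, SSZ), mul(Z, add(Z, SSZ)))))
  →7  S(S(add(SSZ, mul(Z, add(Z, SSZ)))))
  →8  S(S(S(add(SZ, mul(Z, add(Z, SSZ))))))
  →9  S(S(S(S(add(Z, mul(Z, add(Z, SSZ)))))))
  →10  S(S(S(S(mul(Z, add(Z, SSZ))))))
  →11  S^4(Z)

Answer: normal form = S^4(Z)  (in 11 steps)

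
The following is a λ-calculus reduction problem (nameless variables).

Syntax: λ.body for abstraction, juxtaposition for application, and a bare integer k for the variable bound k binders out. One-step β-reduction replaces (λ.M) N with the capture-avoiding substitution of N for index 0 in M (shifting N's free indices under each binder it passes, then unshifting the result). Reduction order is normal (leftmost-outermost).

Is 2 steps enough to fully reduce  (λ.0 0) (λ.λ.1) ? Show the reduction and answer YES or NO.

  start: (λ.0 0) (λ.λ.1)
  →1  (λ.λ.1) (λ.λ.1)
  →2  λ.λ.λ.1

Answer: YES — reaches normal form λ.λ.λ.1 in 2 ≤ 2 steps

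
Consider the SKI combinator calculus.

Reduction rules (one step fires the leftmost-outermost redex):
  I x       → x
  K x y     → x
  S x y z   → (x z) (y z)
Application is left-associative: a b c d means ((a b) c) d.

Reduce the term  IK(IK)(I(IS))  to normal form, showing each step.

  start: IK(IK)(I(IS))
  →1  K(IK)(I(IS))
  →2  IK
  →3  K

Answer: normal form = K  (in 3 steps)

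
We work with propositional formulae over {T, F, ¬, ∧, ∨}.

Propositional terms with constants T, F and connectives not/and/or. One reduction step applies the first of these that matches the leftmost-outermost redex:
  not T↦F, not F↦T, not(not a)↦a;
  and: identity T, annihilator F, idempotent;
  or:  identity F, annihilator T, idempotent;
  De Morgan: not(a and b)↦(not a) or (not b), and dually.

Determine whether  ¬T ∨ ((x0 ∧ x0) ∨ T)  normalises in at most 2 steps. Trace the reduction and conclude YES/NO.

  start: ¬T ∨ ((x0 ∧ x0) ∨ T)
  [1] F ∨ ((x0 ∧ x0) ∨ T)
  [2] (x0 ∧ x0) ∨ T

Answer: NO — after 2 steps the term is (x0 ∧ x0) ∨ T, not yet normal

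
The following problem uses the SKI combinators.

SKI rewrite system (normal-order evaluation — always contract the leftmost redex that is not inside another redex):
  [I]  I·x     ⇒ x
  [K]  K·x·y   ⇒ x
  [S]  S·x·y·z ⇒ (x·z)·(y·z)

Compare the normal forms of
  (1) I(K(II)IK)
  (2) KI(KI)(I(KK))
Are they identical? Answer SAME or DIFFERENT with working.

Term A:
  start: I(K(II)IK)
  [1] K(II)IK
  [2] IIK
  [3] IK
  [4] K

Term B:
  start: KI(KI)(I(KK))
  [1] I(I(KK))
  [2] I(KK)
  [3] KK

Answer: DIFFERENT — A ⇓ K, B ⇓ KK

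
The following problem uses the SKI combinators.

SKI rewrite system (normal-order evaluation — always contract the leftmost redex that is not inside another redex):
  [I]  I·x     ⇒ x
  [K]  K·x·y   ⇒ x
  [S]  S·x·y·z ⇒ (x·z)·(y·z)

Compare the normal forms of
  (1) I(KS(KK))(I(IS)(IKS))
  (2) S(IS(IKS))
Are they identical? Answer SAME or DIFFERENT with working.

Term A:
  start: I(KS(KK))(I(IS)(IKS))
  step 1: KS(KK)(I(IS)(IKS))
  step 2: S(I(IS)(IKS))
  step 3: S(IS(IKS))
  step 4: S(S(IKS))
  step 5: S(S(KS))

Term B:
  start: S(IS(IKS))
  step 1: S(S(IKS))
  step 2: S(S(KS))

Answer: SAME — A ⇓ S(S(KS)), B ⇓ S(S(KS))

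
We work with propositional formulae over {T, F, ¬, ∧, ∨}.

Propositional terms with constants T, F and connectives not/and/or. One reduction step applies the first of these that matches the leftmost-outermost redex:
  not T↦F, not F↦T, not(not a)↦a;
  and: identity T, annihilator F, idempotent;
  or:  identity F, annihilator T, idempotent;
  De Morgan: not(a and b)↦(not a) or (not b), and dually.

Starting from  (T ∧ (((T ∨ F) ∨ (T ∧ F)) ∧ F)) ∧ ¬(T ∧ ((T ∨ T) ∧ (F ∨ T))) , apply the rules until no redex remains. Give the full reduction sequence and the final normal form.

Answer: normal form = F  (in 3 steps)

Derivation:
  start: (T ∧ (((T ∨ F) ∨ (T ∧ F)) ∧ F)) ∧ ¬(T ∧ ((T ∨ T) ∧ (F ∨ T)))
  →1  (((T ∨ F) ∨ (T ∧ F)) ∧ F) ∧ ¬(T ∧ ((T ∨ T) ∧ (F ∨ T)))
  →2  F ∧ ¬(T ∧ ((T ∨ T) ∧ (F ∨ T)))
  →3  F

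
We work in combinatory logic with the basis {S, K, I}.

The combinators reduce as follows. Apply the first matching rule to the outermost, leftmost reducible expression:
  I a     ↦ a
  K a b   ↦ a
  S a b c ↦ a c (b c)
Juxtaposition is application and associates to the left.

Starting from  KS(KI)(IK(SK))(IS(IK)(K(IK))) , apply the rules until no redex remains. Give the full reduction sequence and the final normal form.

  start: KS(KI)(IK(SK))(IS(IK)(K(IK)))
  [1] S(IK(SK))(IS(IK)(K(IK)))
  [2] S(K(SK))(IS(IK)(K(IK)))
  [3] S(K(SK))(S(IK)(K(IK)))
  [4] S(K(SK))(SK(K(IK)))
  [5] S(K(SK))(SK(KK))

Answer: normal form = S(K(SK))(SK(KK))  (in 5 steps)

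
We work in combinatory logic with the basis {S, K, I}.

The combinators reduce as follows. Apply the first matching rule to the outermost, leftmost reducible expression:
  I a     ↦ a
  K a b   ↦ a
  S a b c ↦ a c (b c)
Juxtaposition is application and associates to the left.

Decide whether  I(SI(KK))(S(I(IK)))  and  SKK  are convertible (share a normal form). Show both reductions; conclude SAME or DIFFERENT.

Term A:
  start: I(SI(KK))(S(I(IK)))
  [1] SI(KK)(S(I(IK)))
  [2] I(S(I(IK)))(KK(S(I(IK))))
  [3] S(I(IK))(KK(S(I(IK))))
  [4] S(IK)(KK(S(I(IK))))
  [5] SK(KK(S(I(IK))))
  [6] SKK

Term B:
  start: SKK

Answer: SAME — A ⇓ SKK, B ⇓ SKK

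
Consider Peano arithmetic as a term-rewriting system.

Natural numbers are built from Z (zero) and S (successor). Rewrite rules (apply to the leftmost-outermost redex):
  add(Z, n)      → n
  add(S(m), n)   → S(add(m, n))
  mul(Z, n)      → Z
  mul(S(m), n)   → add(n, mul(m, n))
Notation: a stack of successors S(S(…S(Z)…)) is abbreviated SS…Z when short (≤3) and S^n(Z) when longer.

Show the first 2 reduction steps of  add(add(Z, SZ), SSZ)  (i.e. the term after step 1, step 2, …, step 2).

  start: add(add(Z, SZ), SSZ)
  step 1: add(SZ, SSZ)
  step 2: S(add(Z, SSZ))

Answer: after 2 steps: S(add(Z, SSZ))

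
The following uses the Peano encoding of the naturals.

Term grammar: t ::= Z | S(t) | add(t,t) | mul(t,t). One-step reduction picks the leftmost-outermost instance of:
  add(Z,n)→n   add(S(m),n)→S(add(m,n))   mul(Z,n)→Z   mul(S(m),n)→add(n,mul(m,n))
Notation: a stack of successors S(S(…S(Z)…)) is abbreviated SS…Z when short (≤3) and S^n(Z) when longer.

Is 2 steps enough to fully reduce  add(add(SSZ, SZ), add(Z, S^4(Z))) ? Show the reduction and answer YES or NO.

Answer: NO — after 2 steps the term is S(add(add(SZ, SZ), add(Z, S^4(Z)))), not yet normal

Derivation:
  start: add(add(SSZ, SZ), add(Z, S^4(Z)))
  step 1: add(S(add(SZ, SZ)), add(Z, S^4(Z)))
  step 2: S(add(add(SZ, SZ), add(Z, S^4(Z))))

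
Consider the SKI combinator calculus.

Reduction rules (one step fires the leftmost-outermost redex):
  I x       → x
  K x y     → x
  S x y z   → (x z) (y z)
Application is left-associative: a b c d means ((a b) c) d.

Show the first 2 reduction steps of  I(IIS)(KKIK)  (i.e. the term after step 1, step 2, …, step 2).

Answer: after 2 steps: IS(KKIK)

Derivation:
  start: I(IIS)(KKIK)
  →1  IIS(KKIK)
  →2  IS(KKIK)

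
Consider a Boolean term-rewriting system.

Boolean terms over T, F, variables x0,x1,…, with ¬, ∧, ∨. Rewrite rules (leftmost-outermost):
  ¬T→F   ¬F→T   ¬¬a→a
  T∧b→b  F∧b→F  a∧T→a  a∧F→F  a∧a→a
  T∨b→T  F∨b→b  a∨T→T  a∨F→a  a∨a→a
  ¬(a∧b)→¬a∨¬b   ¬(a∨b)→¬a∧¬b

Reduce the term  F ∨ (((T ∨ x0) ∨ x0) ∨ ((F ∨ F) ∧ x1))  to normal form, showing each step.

Answer: normal form = T  (in 4 steps)

Derivation:
  start: F ∨ (((T ∨ x0) ∨ x0) ∨ ((F ∨ F) ∧ x1))
  →1  ((T ∨ x0) ∨ x0) ∨ ((F ∨ F) ∧ x1)
  →2  (T ∨ x0) ∨ ((F ∨ F) ∧ x1)
  →3  T ∨ ((F ∨ F) ∧ x1)
  →4  T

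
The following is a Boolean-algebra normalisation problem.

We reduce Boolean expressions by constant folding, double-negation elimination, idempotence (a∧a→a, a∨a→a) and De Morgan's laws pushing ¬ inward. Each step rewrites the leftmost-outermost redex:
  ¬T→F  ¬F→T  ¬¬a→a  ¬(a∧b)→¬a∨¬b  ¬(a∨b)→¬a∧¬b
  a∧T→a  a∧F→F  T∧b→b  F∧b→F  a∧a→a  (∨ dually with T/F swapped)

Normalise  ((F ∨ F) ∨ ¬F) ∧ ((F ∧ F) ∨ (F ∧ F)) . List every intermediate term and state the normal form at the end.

Answer: normal form = F  (in 6 steps)

Derivation:
  start: ((F ∨ F) ∨ ¬F) ∧ ((F ∧ F) ∨ (F ∧ F))
  step 1: (F ∨ ¬F) ∧ ((F ∧ F) ∨ (F ∧ F))
  step 2: ¬F ∧ ((F ∧ F) ∨ (F ∧ F))
  step 3: T ∧ ((F ∧ F) ∨ (F ∧ F))
  step 4: (F ∧ F) ∨ (F ∧ F)
  step 5: F ∧ F
  step 6: F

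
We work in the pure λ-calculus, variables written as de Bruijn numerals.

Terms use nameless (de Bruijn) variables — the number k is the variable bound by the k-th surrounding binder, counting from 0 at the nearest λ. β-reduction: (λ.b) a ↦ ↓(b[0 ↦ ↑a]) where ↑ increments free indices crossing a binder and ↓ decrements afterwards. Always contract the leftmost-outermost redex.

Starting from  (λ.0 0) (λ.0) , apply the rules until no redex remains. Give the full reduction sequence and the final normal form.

  start: (λ.0 0) (λ.0)
  [1] (λ.0) (λ.0)
  [2] λ.0

Answer: normal form = λ.0  (in 2 steps)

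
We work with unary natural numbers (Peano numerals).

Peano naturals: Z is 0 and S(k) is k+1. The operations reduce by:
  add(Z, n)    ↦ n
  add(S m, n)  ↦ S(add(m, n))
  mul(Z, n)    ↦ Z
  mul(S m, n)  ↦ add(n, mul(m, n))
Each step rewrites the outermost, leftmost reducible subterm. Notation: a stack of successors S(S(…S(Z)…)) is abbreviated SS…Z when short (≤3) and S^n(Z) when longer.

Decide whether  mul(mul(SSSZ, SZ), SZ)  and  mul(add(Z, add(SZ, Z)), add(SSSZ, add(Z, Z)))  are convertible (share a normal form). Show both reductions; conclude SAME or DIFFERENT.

Term A:
  start: mul(mul(SSSZ, SZ), SZ)
  [1] mul(add(SZ, mul(SSZ, SZ)), SZ)
  [2] mul(S(add(Z, mul(SSZ, SZ))), SZ)
  [3] add(SZ, mul(add(Z, mul(SSZ, SZ)), SZ))
  [4] S(add(Z, mul(add(Z, mul(SSZ, SZ)), SZ)))
  [5] S(mul(add(Z, mul(SSZ, SZ)), SZ))
  [6] S(mul(mul(SSZ, SZ), SZ))
  [7] S(mul(add(SZ, mul(SZ, SZ)), SZ))
  [8] S(mul(S(add(Z, mul(SZ, SZ))), SZ))
  [9] S(add(SZ, mul(add(Z, mul(SZ, SZ)), SZ)))
  [10] S(S(add(Z, mul(add(Z, mul(SZ, SZ)), SZ))))
  [11] S(S(mul(add(Z, mul(SZ, SZ)), SZ)))
  [12] S(S(mul(mul(SZ, SZ), SZ)))
  [13] S(S(mul(add(SZ, mul(Z, SZ)), SZ)))
  [14] S(S(mul(S(add(Z, mul(Z, SZ))), SZ)))
  [15] S(S(add(SZ, mul(add(Z, mul(Z, SZ)), SZ))))
  [16] S(S(S(add(Z, mul(add(Z, mul(Z, SZ)), SZ)))))
  [17] S(S(S(mul(add(Z, mul(Z, SZ)), SZ))))
  [18] S(S(S(mul(mul(Z, SZ), SZ))))
  [19] S(S(S(mul(Z, SZ))))
  [20] SSSZ

Term B:
  start: mul(add(Z, add(SZ, Z)), add(SSSZ, add(Z, Z)))
  [1] mul(add(SZ, Z), add(SSSZ, add(Z, Z)))
  [2] mul(S(add(Z, Z)), add(SSSZ, add(Z, Z)))
  [3] add(add(SSSZ, add(Z, Z)), mul(add(Z, Z), add(SSSZ, add(Z, Z))))
  [4] add(S(add(SSZ, add(Z, Z))), mul(add(Z, Z), add(SSSZ, add(Z, Z))))
  [5] S(add(add(SSZ, add(Z, Z)), mul(add(Z, Z), add(SSSZ, add(Z, Z)))))
  [6] S(add(S(add(SZ, add(Z, Z))), mul(add(Z, Z), add(SSSZ, add(Z, Z)))))
  [7] S(S(add(add(SZ, add(Z, Z)), mul(add(Z, Z), add(SSSZ, add(Z, Z))))))
  [8] S(S(add(S(add(Z, add(Z, Z))), mul(add(Z, Z), add(SSSZ, add(Z, Z))))))
  [9] S(S(S(add(add(Z, add(Z, Z)), mul(add(Z, Z), add(SSSZ, add(Z, Z)))))))
  [10] S(S(S(add(add(Z, Z), mul(add(Z, Z), add(SSSZ, add(Z, Z)))))))
  [11] S(S(S(add(Z, mul(add(Z, Z), add(SSSZ, add(Z, Z)))))))
  [12] S(S(S(mul(add(Z, Z), add(SSSZ, add(Z, Z))))))
  [13] S(S(S(mul(Z, add(SSSZ, add(Z, Z))))))
  [14] SSSZ

Answer: SAME — A ⇓ SSSZ, B ⇓ SSSZ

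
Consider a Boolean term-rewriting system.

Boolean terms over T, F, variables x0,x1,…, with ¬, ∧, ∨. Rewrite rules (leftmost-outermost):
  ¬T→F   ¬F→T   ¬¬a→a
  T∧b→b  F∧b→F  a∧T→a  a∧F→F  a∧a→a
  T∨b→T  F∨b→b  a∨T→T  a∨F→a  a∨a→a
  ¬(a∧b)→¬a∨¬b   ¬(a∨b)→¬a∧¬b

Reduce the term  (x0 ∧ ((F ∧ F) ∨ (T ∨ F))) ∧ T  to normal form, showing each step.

Answer: normal form = x0  (in 5 steps)

Derivation:
  start: (x0 ∧ ((F ∧ F) ∨ (T ∨ F))) ∧ T
  step 1: x0 ∧ ((F ∧ F) ∨ (T ∨ F))
  step 2: x0 ∧ (F ∨ (T ∨ F))
  step 3: x0 ∧ (T ∨ F)
  step 4: x0 ∧ T
  step 5: x0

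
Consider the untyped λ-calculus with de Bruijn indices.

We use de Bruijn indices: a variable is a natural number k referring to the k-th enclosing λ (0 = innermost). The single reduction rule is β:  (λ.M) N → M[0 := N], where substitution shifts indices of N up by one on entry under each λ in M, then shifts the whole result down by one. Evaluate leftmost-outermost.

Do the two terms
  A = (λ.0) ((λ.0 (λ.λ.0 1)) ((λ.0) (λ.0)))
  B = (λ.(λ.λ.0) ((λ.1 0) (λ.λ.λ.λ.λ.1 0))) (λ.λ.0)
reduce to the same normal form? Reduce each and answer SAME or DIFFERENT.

Answer: DIFFERENT — A ⇓ λ.λ.0 1, B ⇓ λ.0

Working:
Term A:
  start: (λ.0) ((λ.0 (λ.λ.0 1)) ((λ.0) (λ.0)))
  [1] (λ.0 (λ.λ.0 1)) ((λ.0) (λ.0))
  [2] (λ.0) (λ.0) (λ.λ.0 1)
  [3] (λ.0) (λ.λ.0 1)
  [4] λ.λ.0 1

Term B:
  start: (λ.(λ.λ.0) ((λ.1 0) (λ.λ.λ.λ.λ.1 0))) (λ.λ.0)
  [1] (λ.λ.0) ((λ.(λ.λ.0) 0) (λ.λ.λ.λ.λ.1 0))
  [2] λ.0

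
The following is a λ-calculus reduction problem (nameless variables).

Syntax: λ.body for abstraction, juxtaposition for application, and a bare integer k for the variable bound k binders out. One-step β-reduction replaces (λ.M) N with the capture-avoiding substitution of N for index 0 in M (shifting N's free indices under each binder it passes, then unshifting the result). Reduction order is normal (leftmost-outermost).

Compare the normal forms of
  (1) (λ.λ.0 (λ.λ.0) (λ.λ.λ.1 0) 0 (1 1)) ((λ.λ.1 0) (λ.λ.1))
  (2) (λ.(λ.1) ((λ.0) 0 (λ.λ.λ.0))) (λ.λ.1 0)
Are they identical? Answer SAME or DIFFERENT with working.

Term A:
  start: (λ.λ.0 (λ.λ.0) (λ.λ.λ.1 0) 0 (1 1)) ((λ.λ.1 0) (λ.λ.1))
  step 1: λ.0 (λ.λ.0) (λ.λ.λ.1 0) 0 ((λ.λ.1 0) (λ.λ.1) ((λ.λ.1 0) (λ.λ.1)))
  step 2: λ.0 (λ.λ.0) (λ.λ.λ.1 0) 0 ((λ.(λ.λ.1) 0) ((λ.λ.1 0) (λ.λ.1)))
  step 3: λ.0 (λ.λ.0) (λ.λ.λ.1 0) 0 ((λ.λ.1) ((λ.λ.1 0) (λ.λ.1)))
  step 4: λ.0 (λ.λ.0) (λ.λ.λ.1 0) 0 (λ.(λ.λ.1 0) (λ.λ.1))
  step 5: λ.0 (λ.λ.0) (λ.λ.λ.1 0) 0 (λ.λ.(λ.λ.1) 0)
  step 6: λ.0 (λ.λ.0) (λ.λ.λ.1 0) 0 (λ.λ.λ.1)

Term B:
  start: (λ.(λ.1) ((λ.0) 0 (λ.λ.λ.0))) (λ.λ.1 0)
  step 1: (λ.λ.λ.1 0) ((λ.0) (λ.λ.1 0) (λ.λ.λ.0))
  step 2: λ.λ.1 0

Answer: DIFFERENT — A ⇓ λ.0 (λ.λ.0) (λ.λ.λ.1 0) 0 (λ.λ.λ.1), B ⇓ λ.λ.1 0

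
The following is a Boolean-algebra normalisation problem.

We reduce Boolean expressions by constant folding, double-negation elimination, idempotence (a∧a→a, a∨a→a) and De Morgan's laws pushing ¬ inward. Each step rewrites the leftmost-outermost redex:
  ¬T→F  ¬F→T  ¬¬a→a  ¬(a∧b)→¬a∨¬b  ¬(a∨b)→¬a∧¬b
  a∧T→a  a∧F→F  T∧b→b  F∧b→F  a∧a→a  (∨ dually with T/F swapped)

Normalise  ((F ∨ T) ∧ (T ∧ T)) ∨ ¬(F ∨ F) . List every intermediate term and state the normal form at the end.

  start: ((F ∨ T) ∧ (T ∧ T)) ∨ ¬(F ∨ F)
  step 1: (T ∧ (T ∧ T)) ∨ ¬(F ∨ F)
  step 2: (T ∧ T) ∨ ¬(F ∨ F)
  step 3: T ∨ ¬(F ∨ F)
  step 4: T

Answer: normal form = T  (in 4 steps)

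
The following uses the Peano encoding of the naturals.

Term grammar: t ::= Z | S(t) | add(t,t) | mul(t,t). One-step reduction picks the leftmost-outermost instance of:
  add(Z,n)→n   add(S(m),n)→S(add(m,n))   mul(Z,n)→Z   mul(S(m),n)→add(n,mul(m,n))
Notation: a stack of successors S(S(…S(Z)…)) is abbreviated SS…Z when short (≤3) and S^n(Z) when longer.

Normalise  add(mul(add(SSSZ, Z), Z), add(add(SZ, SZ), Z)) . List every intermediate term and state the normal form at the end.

  start: add(mul(add(SSSZ, Z), Z), add(add(SZ, SZ), Z))
  [1] add(mul(S(add(SSZ, Z)), Z), add(add(SZ, SZ), Z))
  [2] add(add(Z, mul(add(SSZ, Z), Z)), add(add(SZ, SZ), Z))
  [3] add(mul(add(SSZ, Z), Z), add(add(SZ, SZ), Z))
  [4] add(mul(S(add(SZ, Z)), Z), add(add(SZ, SZ), Z))
  [5] add(add(Z, mul(add(SZ, Z), Z)), add(add(SZ, SZ), Z))
  [6] add(mul(add(SZ, Z), Z), add(add(SZ, SZ), Z))
  [7] add(mul(S(add(Z, Z)), Z), add(add(SZ, SZ), Z))
  [8] add(add(Z, mul(add(Z, Z), Z)), add(add(SZ, SZ), Z))
  [9] add(mul(add(Z, Z), Z), add(add(SZ, SZ), Z))
  [10] add(mul(Z, Z), add(add(SZ, SZ), Z))
  [11] add(Z, add(add(SZ, SZ), Z))
  [12] add(add(SZ, SZ), Z)
  [13] add(S(add(Z, SZ)), Z)
  [14] S(add(add(Z, SZ), Z))
  [15] S(add(SZ, Z))
  [16] S(S(add(Z, Z)))
  [17] SSZ

Answer: normal form = SSZ  (in 17 steps)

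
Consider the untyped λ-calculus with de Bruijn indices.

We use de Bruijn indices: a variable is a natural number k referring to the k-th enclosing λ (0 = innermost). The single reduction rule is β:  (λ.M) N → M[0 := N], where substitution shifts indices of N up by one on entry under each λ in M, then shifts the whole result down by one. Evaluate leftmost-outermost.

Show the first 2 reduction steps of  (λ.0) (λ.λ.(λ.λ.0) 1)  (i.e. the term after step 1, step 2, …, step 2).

Answer: after 2 steps: λ.λ.λ.0

Working:
  start: (λ.0) (λ.λ.(λ.λ.0) 1)
  →1  λ.λ.(λ.λ.0) 1
  →2  λ.λ.λ.0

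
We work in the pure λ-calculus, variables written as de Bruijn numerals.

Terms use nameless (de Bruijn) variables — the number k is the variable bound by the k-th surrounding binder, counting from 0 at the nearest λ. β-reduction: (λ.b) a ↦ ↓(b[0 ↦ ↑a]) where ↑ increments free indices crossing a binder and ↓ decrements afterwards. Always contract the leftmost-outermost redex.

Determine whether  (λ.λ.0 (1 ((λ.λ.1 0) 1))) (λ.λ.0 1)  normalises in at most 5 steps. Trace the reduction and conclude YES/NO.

  start: (λ.λ.0 (1 ((λ.λ.1 0) 1))) (λ.λ.0 1)
  →1  λ.0 ((λ.λ.0 1) ((λ.λ.1 0) (λ.λ.0 1)))
  →2  λ.0 (λ.0 ((λ.λ.1 0) (λ.λ.0 1)))
  →3  λ.0 (λ.0 (λ.(λ.λ.0 1) 0))
  →4  λ.0 (λ.0 (λ.λ.0 1))

Answer: YES — reaches normal form λ.0 (λ.0 (λ.λ.0 1)) in 4 ≤ 5 steps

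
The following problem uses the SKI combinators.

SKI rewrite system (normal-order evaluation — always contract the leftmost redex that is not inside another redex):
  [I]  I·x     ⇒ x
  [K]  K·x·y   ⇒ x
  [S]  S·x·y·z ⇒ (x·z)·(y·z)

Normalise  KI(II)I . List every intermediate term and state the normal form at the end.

  start: KI(II)I
  step 1: II
  step 2: I

Answer: normal form = I  (in 2 steps)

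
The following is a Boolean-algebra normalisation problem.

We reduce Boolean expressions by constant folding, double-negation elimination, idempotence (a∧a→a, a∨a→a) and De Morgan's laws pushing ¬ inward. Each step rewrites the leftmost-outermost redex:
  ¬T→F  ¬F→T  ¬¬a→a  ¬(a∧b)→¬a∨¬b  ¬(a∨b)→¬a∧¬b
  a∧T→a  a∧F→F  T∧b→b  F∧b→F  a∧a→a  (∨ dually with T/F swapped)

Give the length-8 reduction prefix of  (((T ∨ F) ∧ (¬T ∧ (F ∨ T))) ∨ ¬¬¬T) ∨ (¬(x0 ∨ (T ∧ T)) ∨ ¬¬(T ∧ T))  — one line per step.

  start: (((T ∨ F) ∧ (¬T ∧ (F ∨ T))) ∨ ¬¬¬T) ∨ (¬(x0 ∨ (T ∧ T)) ∨ ¬¬(T ∧ T))
  step 1: ((T ∧ (¬T ∧ (F ∨ T))) ∨ ¬¬¬T) ∨ (¬(x0 ∨ (T ∧ T)) ∨ ¬¬(T ∧ T))
  step 2: ((¬T ∧ (F ∨ T)) ∨ ¬¬¬T) ∨ (¬(x0 ∨ (T ∧ T)) ∨ ¬¬(T ∧ T))
  step 3: ((F ∧ (F ∨ T)) ∨ ¬¬¬T) ∨ (¬(x0 ∨ (T ∧ T)) ∨ ¬¬(T ∧ T))
  step 4: (F ∨ ¬¬¬T) ∨ (¬(x0 ∨ (T ∧ T)) ∨ ¬¬(T ∧ T))
  step 5: ¬¬¬T ∨ (¬(x0 ∨ (T ∧ T)) ∨ ¬¬(T ∧ T))
  step 6: ¬T ∨ (¬(x0 ∨ (T ∧ T)) ∨ ¬¬(T ∧ T))
  step 7: F ∨ (¬(x0 ∨ (T ∧ T)) ∨ ¬¬(T ∧ T))
  step 8: ¬(x0 ∨ (T ∧ T)) ∨ ¬¬(T ∧ T)

Answer: after 8 steps: ¬(x0 ∨ (T ∧ T)) ∨ ¬¬(T ∧ T)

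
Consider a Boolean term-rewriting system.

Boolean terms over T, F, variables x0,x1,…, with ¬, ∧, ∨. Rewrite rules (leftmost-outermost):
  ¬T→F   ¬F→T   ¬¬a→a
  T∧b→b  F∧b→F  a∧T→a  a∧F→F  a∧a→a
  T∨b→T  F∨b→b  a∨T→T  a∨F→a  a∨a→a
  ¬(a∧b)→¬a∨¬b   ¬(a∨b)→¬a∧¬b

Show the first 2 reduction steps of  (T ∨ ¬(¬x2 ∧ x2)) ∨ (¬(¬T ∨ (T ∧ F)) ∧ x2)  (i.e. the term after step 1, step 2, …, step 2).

  start: (T ∨ ¬(¬x2 ∧ x2)) ∨ (¬(¬T ∨ (T ∧ F)) ∧ x2)
  [1] T ∨ (¬(¬T ∨ (T ∧ F)) ∧ x2)
  [2] T

Answer: after 2 steps: T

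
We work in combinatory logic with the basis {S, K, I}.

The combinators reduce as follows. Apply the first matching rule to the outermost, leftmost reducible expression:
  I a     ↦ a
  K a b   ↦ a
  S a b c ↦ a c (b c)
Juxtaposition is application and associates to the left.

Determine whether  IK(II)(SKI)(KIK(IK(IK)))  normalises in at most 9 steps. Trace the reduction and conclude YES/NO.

  start: IK(II)(SKI)(KIK(IK(IK)))
  [1] K(II)(SKI)(KIK(IK(IK)))
  [2] II(KIK(IK(IK)))
  [3] I(KIK(IK(IK)))
  [4] KIK(IK(IK))
  [5] I(IK(IK))
  [6] IK(IK)
  [7] K(IK)
  [8] KK

Answer: YES — reaches normal form KK in 8 ≤ 9 steps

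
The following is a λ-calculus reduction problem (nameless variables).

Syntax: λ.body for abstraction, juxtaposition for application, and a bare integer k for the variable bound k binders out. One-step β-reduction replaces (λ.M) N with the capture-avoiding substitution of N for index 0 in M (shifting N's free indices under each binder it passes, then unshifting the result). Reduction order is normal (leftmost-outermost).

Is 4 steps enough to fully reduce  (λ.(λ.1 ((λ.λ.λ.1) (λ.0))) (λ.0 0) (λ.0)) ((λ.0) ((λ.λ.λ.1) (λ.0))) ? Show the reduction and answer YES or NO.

  start: (λ.(λ.1 ((λ.λ.λ.1) (λ.0))) (λ.0 0) (λ.0)) ((λ.0) ((λ.λ.λ.1) (λ.0)))
  [1] (λ.(λ.0) ((λ.λ.λ.1) (λ.0)) ((λ.λ.λ.1) (λ.0))) (λ.0 0) (λ.0)
  [2] (λ.0) ((λ.λ.λ.1) (λ.0)) ((λ.λ.λ.1) (λ.0)) (λ.0)
  [3] (λ.λ.λ.1) (λ.0) ((λ.λ.λ.1) (λ.0)) (λ.0)
  [4] (λ.λ.1) ((λ.λ.λ.1) (λ.0)) (λ.0)

Answer: NO — after 4 steps the term is (λ.λ.1) ((λ.λ.λ.1) (λ.0)) (λ.0), not yet normal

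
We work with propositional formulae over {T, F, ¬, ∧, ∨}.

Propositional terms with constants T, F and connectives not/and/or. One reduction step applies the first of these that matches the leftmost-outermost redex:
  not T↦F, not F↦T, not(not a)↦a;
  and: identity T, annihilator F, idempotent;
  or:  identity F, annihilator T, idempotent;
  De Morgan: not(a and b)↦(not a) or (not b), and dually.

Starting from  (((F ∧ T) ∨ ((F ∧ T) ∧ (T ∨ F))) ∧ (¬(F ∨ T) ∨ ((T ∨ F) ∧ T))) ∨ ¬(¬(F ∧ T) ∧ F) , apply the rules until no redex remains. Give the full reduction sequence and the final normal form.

  start: (((F ∧ T) ∨ ((F ∧ T) ∧ (T ∨ F))) ∧ (¬(F ∨ T) ∨ ((T ∨ F) ∧ T))) ∨ ¬(¬(F ∧ T) ∧ F)
  →1  ((F ∨ ((F ∧ T) ∧ (T ∨ F))) ∧ (¬(F ∨ T) ∨ ((T ∨ F) ∧ T))) ∨ ¬(¬(F ∧ T) ∧ F)
  →2  (((F ∧ T) ∧ (T ∨ F)) ∧ (¬(F ∨ T) ∨ ((T ∨ F) ∧ T))) ∨ ¬(¬(F ∧ T) ∧ F)
  →3  ((F ∧ (T ∨ F)) ∧ (¬(F ∨ T) ∨ ((T ∨ F) ∧ T))) ∨ ¬(¬(F ∧ T) ∧ F)
  →4  (F ∧ (¬(F ∨ T) ∨ ((T ∨ F) ∧ T))) ∨ ¬(¬(F ∧ T) ∧ F)
  →5  F ∨ ¬(¬(F ∧ T) ∧ F)
  →6  ¬(¬(F ∧ T) ∧ F)
  →7  ¬¬(F ∧ T) ∨ ¬F
  →8  (F ∧ T) ∨ ¬F
  →9  F ∨ ¬F
  →10  ¬F
  →11  T

Answer: normal form = T  (in 11 steps)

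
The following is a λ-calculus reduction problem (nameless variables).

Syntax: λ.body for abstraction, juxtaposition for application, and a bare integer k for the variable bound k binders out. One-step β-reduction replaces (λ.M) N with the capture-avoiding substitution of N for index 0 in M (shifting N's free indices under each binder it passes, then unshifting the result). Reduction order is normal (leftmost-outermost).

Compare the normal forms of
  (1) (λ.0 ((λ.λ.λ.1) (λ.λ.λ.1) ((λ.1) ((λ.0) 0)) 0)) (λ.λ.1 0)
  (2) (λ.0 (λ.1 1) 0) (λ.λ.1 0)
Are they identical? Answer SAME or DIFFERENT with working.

Answer: SAME — A ⇓ λ.λ.1 0, B ⇓ λ.λ.1 0

Working:
Term A:
  start: (λ.0 ((λ.λ.λ.1) (λ.λ.λ.1) ((λ.1) ((λ.0) 0)) 0)) (λ.λ.1 0)
  [1] (λ.λ.1 0) ((λ.λ.λ.1) (λ.λ.λ.1) ((λ.λ.λ.1 0) ((λ.0) (λ.λ.1 0))) (λ.λ.1 0))
  [2] λ.(λ.λ.λ.1) (λ.λ.λ.1) ((λ.λ.λ.1 0) ((λ.0) (λ.λ.1 0))) (λ.λ.1 0) 0
  [3] λ.(λ.λ.1) ((λ.λ.λ.1 0) ((λ.0) (λ.λ.1 0))) (λ.λ.1 0) 0
  [4] λ.(λ.(λ.λ.λ.1 0) ((λ.0) (λ.λ.1 0))) (λ.λ.1 0) 0
  [5] λ.(λ.λ.λ.1 0) ((λ.0) (λ.λ.1 0)) 0
  [6] λ.(λ.λ.1 0) 0
  [7] λ.λ.1 0

Term B:
  start: (λ.0 (λ.1 1) 0) (λ.λ.1 0)
  [1] (λ.λ.1 0) (λ.(λ.λ.1 0) (λ.λ.1 0)) (λ.λ.1 0)
  [2] (λ.(λ.(λ.λ.1 0) (λ.λ.1 0)) 0) (λ.λ.1 0)
  [3] (λ.(λ.λ.1 0) (λ.λ.1 0)) (λ.λ.1 0)
  [4] (λ.λ.1 0) (λ.λ.1 0)
  [5] λ.(λ.λ.1 0) 0
  [6] λ.λ.1 0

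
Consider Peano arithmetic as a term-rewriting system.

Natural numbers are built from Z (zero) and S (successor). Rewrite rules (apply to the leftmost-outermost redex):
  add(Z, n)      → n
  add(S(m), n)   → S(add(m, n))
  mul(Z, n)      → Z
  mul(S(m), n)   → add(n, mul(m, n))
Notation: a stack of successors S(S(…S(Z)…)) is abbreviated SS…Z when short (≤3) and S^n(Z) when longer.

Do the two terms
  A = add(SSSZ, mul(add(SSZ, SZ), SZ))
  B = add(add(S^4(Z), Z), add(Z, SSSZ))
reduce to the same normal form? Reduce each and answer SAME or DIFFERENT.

Answer: DIFFERENT — A ⇓ S^6(Z), B ⇓ S^7(Z)

Derivation:
Term A:
  start: add(SSSZ, mul(add(SSZ, SZ), SZ))
  [1] S(add(SSZ, mul(add(SSZ, SZ), SZ)))
  [2] S(S(add(SZ, mul(add(SSZ, SZ), SZ))))
  [3] S(S(S(add(Z, mul(add(SSZ, SZ), SZ)))))
  [4] S(S(S(mul(add(SSZ, SZ), SZ))))
  [5] S(S(S(mul(S(add(SZ, SZ)), SZ))))
  [6] S(S(S(add(SZ, mul(add(SZ, SZ), SZ)))))
  [7] S(S(S(S(add(Z, mul(add(SZ, SZ), SZ))))))
  [8] S(S(S(S(mul(add(SZ, SZ), SZ)))))
  [9] S(S(S(S(mul(S(add(Z, SZ)), SZ)))))
  [10] S(S(S(S(add(SZ, mul(add(Z, SZ), SZ))))))
  [11] S(S(S(S(S(add(Z, mul(add(Z, SZ), SZ)))))))
  [12] S(S(S(S(S(mul(add(Z, SZ), SZ))))))
  [13] S(S(S(S(S(mul(SZ, SZ))))))
  [14] S(S(S(S(S(add(SZ, mul(Z, SZ)))))))
  [15] S(S(S(S(S(S(add(Z, mul(Z, SZ))))))))
  [16] S(S(S(S(S(S(mul(Z, SZ)))))))
  [17] S^6(Z)

Term B:
  start: add(add(S^4(Z), Z), add(Z, SSSZ))
  [1] add(S(add(SSSZ, Z)), add(Z, SSSZ))
  [2] S(add(add(SSSZ, Z), add(Z, SSSZ)))
  [3] S(add(S(add(SSZ, Z)), add(Z, SSSZ)))
  [4] S(S(add(add(SSZ, Z), add(Z, SSSZ))))
  [5] S(S(add(S(add(SZ, Z)), add(Z, SSSZ))))
  [6] S(S(S(add(add(SZ, Z), add(Z, SSSZ)))))
  [7] S(S(S(add(S(add(Z, Z)), add(Z, SSSZ)))))
  [8] S(S(S(S(add(add(Z, Z), add(Z, SSSZ))))))
  [9] S(S(S(S(add(Z, add(Z, SSSZ))))))
  [10] S(S(S(S(add(Z, SSSZ)))))
  [11] S^7(Z)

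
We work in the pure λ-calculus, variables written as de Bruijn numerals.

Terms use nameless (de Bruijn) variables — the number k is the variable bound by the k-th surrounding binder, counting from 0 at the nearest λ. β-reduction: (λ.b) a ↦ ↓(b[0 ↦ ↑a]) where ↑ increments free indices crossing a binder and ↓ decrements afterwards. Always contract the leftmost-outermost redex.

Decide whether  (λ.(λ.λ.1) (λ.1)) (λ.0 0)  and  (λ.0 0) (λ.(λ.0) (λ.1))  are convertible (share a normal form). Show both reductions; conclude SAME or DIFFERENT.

Term A:
  start: (λ.(λ.λ.1) (λ.1)) (λ.0 0)
  [1] (λ.λ.1) (λ.λ.0 0)
  [2] λ.λ.λ.0 0

Term B:
  start: (λ.0 0) (λ.(λ.0) (λ.1))
  [1] (λ.(λ.0) (λ.1)) (λ.(λ.0) (λ.1))
  [2] (λ.0) (λ.λ.(λ.0) (λ.1))
  [3] λ.λ.(λ.0) (λ.1)
  [4] λ.λ.λ.1

Answer: DIFFERENT — A ⇓ λ.λ.λ.0 0, B ⇓ λ.λ.λ.1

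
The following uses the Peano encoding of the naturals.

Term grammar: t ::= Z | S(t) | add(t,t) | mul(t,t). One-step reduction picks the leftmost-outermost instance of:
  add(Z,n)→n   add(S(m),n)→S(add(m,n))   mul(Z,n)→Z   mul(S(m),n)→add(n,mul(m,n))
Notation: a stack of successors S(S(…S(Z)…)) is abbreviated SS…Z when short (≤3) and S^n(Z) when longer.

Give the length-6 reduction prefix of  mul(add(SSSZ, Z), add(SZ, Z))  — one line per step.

  start: mul(add(SSSZ, Z), add(SZ, Z))
  →1  mul(S(add(SSZ, Z)), add(SZ, Z))
  →2  add(add(SZ, Z), mul(add(SSZ, Z), add(SZ, Z)))
  →3  add(S(add(Z, Z)), mul(add(SSZ, Z), add(SZ, Z)))
  →4  S(add(add(Z, Z), mul(add(SSZ, Z), add(SZ, Z))))
  →5  S(add(Z, mul(add(SSZ, Z), add(SZ, Z))))
  →6  S(mul(add(SSZ, Z), add(SZ, Z)))

Answer: after 6 steps: S(mul(add(SSZ, Z), add(SZ, Z)))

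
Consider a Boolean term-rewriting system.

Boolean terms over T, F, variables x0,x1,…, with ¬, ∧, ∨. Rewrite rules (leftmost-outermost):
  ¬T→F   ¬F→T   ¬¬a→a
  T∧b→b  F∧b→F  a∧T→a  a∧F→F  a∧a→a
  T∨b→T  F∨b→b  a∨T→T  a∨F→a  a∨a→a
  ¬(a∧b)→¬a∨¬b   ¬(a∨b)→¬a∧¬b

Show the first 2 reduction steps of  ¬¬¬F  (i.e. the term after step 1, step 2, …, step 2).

  start: ¬¬¬F
  [1] ¬F
  [2] T

Answer: after 2 steps: T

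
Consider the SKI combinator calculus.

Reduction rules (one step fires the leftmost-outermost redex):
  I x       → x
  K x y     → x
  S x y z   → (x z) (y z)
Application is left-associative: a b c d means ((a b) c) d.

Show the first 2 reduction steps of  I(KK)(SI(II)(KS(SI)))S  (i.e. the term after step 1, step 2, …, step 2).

  start: I(KK)(SI(II)(KS(SI)))S
  →1  KK(SI(II)(KS(SI)))S
  →2  KS

Answer: after 2 steps: KS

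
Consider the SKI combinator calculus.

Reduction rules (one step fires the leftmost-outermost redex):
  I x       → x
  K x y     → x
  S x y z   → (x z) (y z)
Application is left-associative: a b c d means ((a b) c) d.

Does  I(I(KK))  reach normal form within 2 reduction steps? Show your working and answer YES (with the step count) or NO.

Answer: YES — reaches normal form KK in 2 ≤ 2 steps

Derivation:
  start: I(I(KK))
  step 1: I(KK)
  step 2: KK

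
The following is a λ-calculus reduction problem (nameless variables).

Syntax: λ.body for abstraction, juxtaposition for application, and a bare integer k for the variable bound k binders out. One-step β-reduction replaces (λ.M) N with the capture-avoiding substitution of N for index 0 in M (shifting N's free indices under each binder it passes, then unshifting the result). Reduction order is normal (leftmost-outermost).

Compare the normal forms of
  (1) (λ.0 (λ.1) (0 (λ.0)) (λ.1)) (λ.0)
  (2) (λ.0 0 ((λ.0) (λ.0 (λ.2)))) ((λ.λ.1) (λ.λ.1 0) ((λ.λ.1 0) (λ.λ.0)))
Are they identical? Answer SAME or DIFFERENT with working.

Term A:
  start: (λ.0 (λ.1) (0 (λ.0)) (λ.1)) (λ.0)
  [1] (λ.0) (λ.λ.0) ((λ.0) (λ.0)) (λ.λ.0)
  [2] (λ.λ.0) ((λ.0) (λ.0)) (λ.λ.0)
  [3] (λ.0) (λ.λ.0)
  [4] λ.λ.0

Term B:
  start: (λ.0 0 ((λ.0) (λ.0 (λ.2)))) ((λ.λ.1) (λ.λ.1 0) ((λ.λ.1 0) (λ.λ.0)))
  [1] (λ.λ.1) (λ.λ.1 0) ((λ.λ.1 0) (λ.λ.0)) ((λ.λ.1) (λ.λ.1 0) ((λ.λ.1 0) (λ.λ.0))) ((λ.0) (λ.0 (λ.(λ.λ.1) (λ.λ.1 0) ((λ.λ.1 0) (λ.λ.0)))))
  [2] (λ.λ.λ.1 0) ((λ.λ.1 0) (λ.λ.0)) ((λ.λ.1) (λ.λ.1 0) ((λ.λ.1 0) (λ.λ.0))) ((λ.0) (λ.0 (λ.(λ.λ.1) (λ.λ.1 0) ((λ.λ.1 0) (λ.λ.0)))))
  [3] (λ.λ.1 0) ((λ.λ.1) (λ.λ.1 0) ((λ.λ.1 0) (λ.λ.0))) ((λ.0) (λ.0 (λ.(λ.λ.1) (λ.λ.1 0) ((λ.λ.1 0) (λ.λ.0)))))
  [4] (λ.(λ.λ.1) (λ.λ.1 0) ((λ.λ.1 0) (λ.λ.0)) 0) ((λ.0) (λ.0 (λ.(λ.λ.1) (λ.λ.1 0) ((λ.λ.1 0) (λ.λ.0)))))
  [5] (λ.λ.1) (λ.λ.1 0) ((λ.λ.1 0) (λ.λ.0)) ((λ.0) (λ.0 (λ.(λ.λ.1) (λ.λ.1 0) ((λ.λ.1 0) (λ.λ.0)))))
  [6] (λ.λ.λ.1 0) ((λ.λ.1 0) (λ.λ.0)) ((λ.0) (λ.0 (λ.(λ.λ.1) (λ.λ.1 0) ((λ.λ.1 0) (λ.λ.0)))))
  [7] (λ.λ.1 0) ((λ.0) (λ.0 (λ.(λ.λ.1) (λ.λ.1 0) ((λ.λ.1 0) (λ.λ.0)))))
  [8] λ.(λ.0) (λ.0 (λ.(λ.λ.1) (λ.λ.1 0) ((λ.λ.1 0) (λ.λ.0)))) 0
  [9] λ.(λ.0 (λ.(λ.λ.1) (λ.λ.1 0) ((λ.λ.1 0) (λ.λ.0)))) 0
  [10] λ.0 (λ.(λ.λ.1) (λ.λ.1 0) ((λ.λ.1 0) (λ.λ.0)))
  [11] λ.0 (λ.(λ.λ.λ.1 0) ((λ.λ.1 0) (λ.λ.0)))
  [12] λ.0 (λ.λ.λ.1 0)

Answer: DIFFERENT — A ⇓ λ.λ.0, B ⇓ λ.0 (λ.λ.λ.1 0)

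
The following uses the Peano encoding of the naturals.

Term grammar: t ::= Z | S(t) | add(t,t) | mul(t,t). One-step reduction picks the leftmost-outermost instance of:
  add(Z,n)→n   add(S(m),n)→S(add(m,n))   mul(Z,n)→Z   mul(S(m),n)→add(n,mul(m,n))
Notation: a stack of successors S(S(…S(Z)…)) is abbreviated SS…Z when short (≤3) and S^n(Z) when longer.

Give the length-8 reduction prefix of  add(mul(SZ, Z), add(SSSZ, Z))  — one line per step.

  start: add(mul(SZ, Z), add(SSSZ, Z))
  [1] add(add(Z, mul(Z, Z)), add(SSSZ, Z))
  [2] add(mul(Z, Z), add(SSSZ, Z))
  [3] add(Z, add(SSSZ, Z))
  [4] add(SSSZ, Z)
  [5] S(add(SSZ, Z))
  [6] S(S(add(SZ, Z)))
  [7] S(S(S(add(Z, Z))))
  [8] SSSZ

Answer: after 8 steps: SSSZ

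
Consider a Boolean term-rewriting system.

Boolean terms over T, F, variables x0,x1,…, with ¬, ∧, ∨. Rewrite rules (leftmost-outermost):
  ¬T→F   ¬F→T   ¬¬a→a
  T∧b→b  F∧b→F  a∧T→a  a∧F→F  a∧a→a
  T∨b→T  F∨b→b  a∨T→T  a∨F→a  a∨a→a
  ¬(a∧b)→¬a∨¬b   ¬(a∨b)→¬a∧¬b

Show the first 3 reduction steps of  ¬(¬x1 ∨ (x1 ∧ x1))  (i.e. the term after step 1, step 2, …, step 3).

  start: ¬(¬x1 ∨ (x1 ∧ x1))
  [1] ¬¬x1 ∧ ¬(x1 ∧ x1)
  [2] x1 ∧ ¬(x1 ∧ x1)
  [3] x1 ∧ (¬x1 ∨ ¬x1)

Answer: after 3 steps: x1 ∧ (¬x1 ∨ ¬x1)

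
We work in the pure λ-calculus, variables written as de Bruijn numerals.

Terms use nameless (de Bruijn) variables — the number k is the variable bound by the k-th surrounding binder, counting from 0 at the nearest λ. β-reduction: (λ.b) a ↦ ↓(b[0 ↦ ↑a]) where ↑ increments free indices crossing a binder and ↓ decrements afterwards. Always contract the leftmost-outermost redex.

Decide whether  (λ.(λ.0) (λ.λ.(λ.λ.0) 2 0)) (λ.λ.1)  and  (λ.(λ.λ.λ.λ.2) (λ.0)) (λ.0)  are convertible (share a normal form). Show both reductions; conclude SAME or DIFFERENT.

Term A:
  start: (λ.(λ.0) (λ.λ.(λ.λ.0) 2 0)) (λ.λ.1)
  →1  (λ.0) (λ.λ.(λ.λ.0) (λ.λ.1) 0)
  →2  λ.λ.(λ.λ.0) (λ.λ.1) 0
  →3  λ.λ.(λ.0) 0
  →4  λ.λ.0

Term B:
  start: (λ.(λ.λ.λ.λ.2) (λ.0)) (λ.0)
  →1  (λ.λ.λ.λ.2) (λ.0)
  →2  λ.λ.λ.2

Answer: DIFFERENT — A ⇓ λ.λ.0, B ⇓ λ.λ.λ.2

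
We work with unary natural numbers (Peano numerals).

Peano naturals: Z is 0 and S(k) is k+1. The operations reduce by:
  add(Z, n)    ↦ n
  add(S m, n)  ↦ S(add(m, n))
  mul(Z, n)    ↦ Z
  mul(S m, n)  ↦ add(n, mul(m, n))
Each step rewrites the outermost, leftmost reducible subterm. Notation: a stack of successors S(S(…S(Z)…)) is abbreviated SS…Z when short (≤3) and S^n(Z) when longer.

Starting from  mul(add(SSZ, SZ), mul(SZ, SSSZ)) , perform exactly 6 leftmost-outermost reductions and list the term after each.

  start: mul(add(SSZ, SZ), mul(SZ, SSSZ))
  step 1: mul(S(add(SZ, SZ)), mul(SZ, SSSZ))
  step 2: add(mul(SZ, SSSZ), mul(add(SZ, SZ), mul(SZ, SSSZ)))
  step 3: add(add(SSSZ, mul(Z, SSSZ)), mul(add(SZ, SZ), mul(SZ, SSSZ)))
  step 4: add(S(add(SSZ, mul(Z, SSSZ))), mul(add(SZ, SZ), mul(SZ, SSSZ)))
  step 5: S(add(add(SSZ, mul(Z, SSSZ)), mul(add(SZ, SZ), mul(SZ, SSSZ))))
  step 6: S(add(S(add(SZ, mul(Z, SSSZ))), mul(add(SZ, SZ), mul(SZ, SSSZ))))

Answer: after 6 steps: S(add(S(add(SZ, mul(Z, SSSZ))), mul(add(SZ, SZ), mul(SZ, SSSZ))))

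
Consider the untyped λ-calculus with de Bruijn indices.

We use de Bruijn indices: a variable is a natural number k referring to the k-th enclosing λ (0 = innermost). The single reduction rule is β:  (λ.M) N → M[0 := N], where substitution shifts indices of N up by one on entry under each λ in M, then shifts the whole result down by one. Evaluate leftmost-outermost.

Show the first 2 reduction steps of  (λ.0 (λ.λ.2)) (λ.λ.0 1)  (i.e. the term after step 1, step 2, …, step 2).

  start: (λ.0 (λ.λ.2)) (λ.λ.0 1)
  [1] (λ.λ.0 1) (λ.λ.λ.λ.0 1)
  [2] λ.0 (λ.λ.λ.λ.0 1)

Answer: after 2 steps: λ.0 (λ.λ.λ.λ.0 1)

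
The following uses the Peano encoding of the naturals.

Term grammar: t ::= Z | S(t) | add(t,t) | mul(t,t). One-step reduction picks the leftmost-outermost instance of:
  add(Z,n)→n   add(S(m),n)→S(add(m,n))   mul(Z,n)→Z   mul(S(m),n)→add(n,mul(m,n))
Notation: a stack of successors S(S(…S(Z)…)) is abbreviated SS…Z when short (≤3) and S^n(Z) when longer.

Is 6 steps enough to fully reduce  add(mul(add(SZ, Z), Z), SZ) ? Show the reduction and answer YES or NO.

  start: add(mul(add(SZ, Z), Z), SZ)
  [1] add(mul(S(add(Z, Z)), Z), SZ)
  [2] add(add(Z, mul(add(Z, Z), Z)), SZ)
  [3] add(mul(add(Z, Z), Z), SZ)
  [4] add(mul(Z, Z), SZ)
  [5] add(Z, SZ)
  [6] SZ

Answer: YES — reaches normal form SZ in 6 ≤ 6 steps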